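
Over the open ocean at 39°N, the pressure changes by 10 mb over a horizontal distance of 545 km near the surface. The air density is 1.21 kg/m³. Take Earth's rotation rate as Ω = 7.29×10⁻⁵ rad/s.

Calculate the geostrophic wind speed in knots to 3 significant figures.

32.1 knots

Coriolis parameter at 39°N:
f = 2Ω sin φ = 2 × 7.29×10⁻⁵ × sin 39° = 9.18×10⁻⁵ s⁻¹
Pressure gradient: |∂P/∂n| = 1000 Pa / 545000 m = 1.83×10⁻³ Pa/m
Geostrophic balance (pressure-gradient force = Coriolis force):
V_g = (1/(fρ)) |∂P/∂n| = 1.83×10⁻³ / (9.18×10⁻⁵ × 1.21) = 16.5 m/s
Converting: 16.5 m/s × 1.944 = 32.1 knots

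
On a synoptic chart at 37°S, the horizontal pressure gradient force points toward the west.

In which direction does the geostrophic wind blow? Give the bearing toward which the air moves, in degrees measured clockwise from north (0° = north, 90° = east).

180°

The pressure-gradient force points toward the west (bearing 270°).
Geostrophic balance: in the Southern Hemisphere the Coriolis force deflects motion to the left, so the geostrophic wind blows 90° to the left of the pressure-gradient force (low pressure on the right).
Rotating 270° by 90° counterclockwise gives 180° — the wind blows toward the south.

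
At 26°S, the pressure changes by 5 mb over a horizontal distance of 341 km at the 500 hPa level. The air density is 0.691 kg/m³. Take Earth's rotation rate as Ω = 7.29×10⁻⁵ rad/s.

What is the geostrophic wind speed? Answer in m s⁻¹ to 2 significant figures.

Coriolis parameter at 26°S:
f = 2Ω sin φ = 2 × 7.29×10⁻⁵ × sin 26° = 6.39×10⁻⁵ s⁻¹
Pressure gradient: |∂P/∂n| = 500 Pa / 341000 m = 1.47×10⁻³ Pa/m
Geostrophic balance (pressure-gradient force = Coriolis force):
V_g = (1/(fρ)) |∂P/∂n| = 1.47×10⁻³ / (6.39×10⁻⁵ × 0.691) = 33.2 m/s

33 m s⁻¹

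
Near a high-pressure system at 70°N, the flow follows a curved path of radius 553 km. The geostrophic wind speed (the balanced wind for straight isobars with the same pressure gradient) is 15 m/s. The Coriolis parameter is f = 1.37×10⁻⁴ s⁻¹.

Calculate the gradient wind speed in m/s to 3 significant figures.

20.6 m/s

Around a high, pressure-gradient force acts outward with centrifugal, so Coriolis balances both:
fV = (1/ρ)|∂P/∂n| + V²/R  →  V² − fR·V + fR·V_g = 0
With fR = 1.37×10⁻⁴ × 553×10³ m = 75.8 m/s:
V = [fR − √((fR)² − 4 fR V_g)]/2 = [75.8 − √(75.8² − 4×75.8×15)]/2 = 20.6 m/s
Supergeostrophic (V > V_g = 15 m/s), as expected around a high.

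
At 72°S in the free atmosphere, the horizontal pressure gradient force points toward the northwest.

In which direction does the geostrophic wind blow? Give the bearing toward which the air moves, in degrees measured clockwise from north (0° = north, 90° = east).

225°

The pressure-gradient force points toward the northwest (bearing 315°).
Geostrophic balance: in the Southern Hemisphere the Coriolis force deflects motion to the left, so the geostrophic wind blows 90° to the left of the pressure-gradient force (low pressure on the right).
Rotating 315° by 90° counterclockwise gives 225° — the wind blows toward the southwest.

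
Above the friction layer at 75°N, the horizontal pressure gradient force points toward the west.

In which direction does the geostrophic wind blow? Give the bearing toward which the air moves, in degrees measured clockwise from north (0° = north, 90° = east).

The pressure-gradient force points toward the west (bearing 270°).
Geostrophic balance: in the Northern Hemisphere the Coriolis force deflects motion to the right, so the geostrophic wind blows 90° to the right of the pressure-gradient force (low pressure on the left).
Rotating 270° by 90° clockwise gives 000° — the wind blows toward the north.

000°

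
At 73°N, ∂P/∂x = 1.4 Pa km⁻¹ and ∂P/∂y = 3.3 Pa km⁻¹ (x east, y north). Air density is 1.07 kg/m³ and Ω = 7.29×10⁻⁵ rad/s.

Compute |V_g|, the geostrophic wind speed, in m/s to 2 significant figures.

24 m/s

Coriolis parameter at 73°N:
f = 2Ω sin φ = 2 × 7.29×10⁻⁵ × sin 73° = 1.39×10⁻⁴ s⁻¹
Component geostrophic relations (x east, y north):
u_g = −(1/(fρ)) ∂P/∂y,  v_g = (1/(fρ)) ∂P/∂x
u_g = −(3.3×10⁻³)/(1.39×10⁻⁴ × 1.07) = −22.1 m/s;  v_g = (1.4×10⁻³)/(1.39×10⁻⁴ × 1.07) = 9.38 m/s
|V_g| = √(u_g² + v_g²) = 24.0 m/s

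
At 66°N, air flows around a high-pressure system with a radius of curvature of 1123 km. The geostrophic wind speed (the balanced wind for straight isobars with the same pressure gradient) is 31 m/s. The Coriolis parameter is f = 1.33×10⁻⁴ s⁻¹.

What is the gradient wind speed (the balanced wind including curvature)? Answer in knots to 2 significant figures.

85 knots

Around a high, pressure-gradient force acts outward with centrifugal, so Coriolis balances both:
fV = (1/ρ)|∂P/∂n| + V²/R  →  V² − fR·V + fR·V_g = 0
With fR = 1.33×10⁻⁴ × 1123×10³ m = 149 m/s:
V = [fR − √((fR)² − 4 fR V_g)]/2 = [149 − √(149² − 4×149×31)]/2 = 43.9 m/s
Supergeostrophic (V > V_g = 31 m/s), as expected around a high.
Converting: 43.9 m/s × 1.944 = 85 knots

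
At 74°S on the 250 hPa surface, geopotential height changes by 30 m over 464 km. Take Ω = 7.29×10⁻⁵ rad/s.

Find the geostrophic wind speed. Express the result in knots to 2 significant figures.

Coriolis parameter at 74°S:
f = 2Ω sin φ = 2 × 7.29×10⁻⁵ × sin 74° = 1.40×10⁻⁴ s⁻¹
Height gradient: |∂Z/∂n| = 30 m / 464000 m = 6.47×10⁻⁵
On a pressure surface, geostrophic balance gives V_g = (g/f)|∂Z/∂n|:
V_g = 9.81 × 6.47×10⁻⁵ / 1.40×10⁻⁴ = 4.53 m/s
Converting: 4.53 m/s × 1.944 = 8.8 knots

8.8 knots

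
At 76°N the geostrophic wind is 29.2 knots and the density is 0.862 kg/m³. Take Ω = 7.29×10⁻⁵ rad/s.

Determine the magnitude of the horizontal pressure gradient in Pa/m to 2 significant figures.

Coriolis parameter at 76°N:
f = 2Ω sin φ = 2 × 7.29×10⁻⁵ × sin 76° = 1.41×10⁻⁴ s⁻¹
Wind speed in SI: 29.2 knots = 15.0 m/s
Geostrophic balance rearranged: |∂P/∂n| = f ρ V_g
|∂P/∂n| = 1.41×10⁻⁴ × 0.862 × 15.0 = 1.83×10⁻³ Pa/m

1.8×10⁻³ Pa/m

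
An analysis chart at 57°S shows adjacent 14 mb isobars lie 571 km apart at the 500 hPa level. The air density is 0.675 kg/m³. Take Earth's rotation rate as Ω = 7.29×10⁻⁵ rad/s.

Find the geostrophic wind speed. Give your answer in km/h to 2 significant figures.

110 km/h

Coriolis parameter at 57°S:
f = 2Ω sin φ = 2 × 7.29×10⁻⁵ × sin 57° = 1.22×10⁻⁴ s⁻¹
Pressure gradient: |∂P/∂n| = 1400 Pa / 571000 m = 2.45×10⁻³ Pa/m
Geostrophic balance (pressure-gradient force = Coriolis force):
V_g = (1/(fρ)) |∂P/∂n| = 2.45×10⁻³ / (1.22×10⁻⁴ × 0.675) = 29.7 m/s
Converting: 29.7 m/s × 3.6 = 110 km/h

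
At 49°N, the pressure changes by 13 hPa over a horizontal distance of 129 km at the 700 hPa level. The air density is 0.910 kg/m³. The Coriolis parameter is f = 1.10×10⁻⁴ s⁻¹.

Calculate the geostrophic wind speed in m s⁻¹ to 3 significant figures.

Pressure gradient: |∂P/∂n| = 1300 Pa / 129000 m = 1.01×10⁻² Pa/m
Geostrophic balance (pressure-gradient force = Coriolis force):
V_g = (1/(fρ)) |∂P/∂n| = 1.01×10⁻² / (1.10×10⁻⁴ × 0.910) = 101 m/s

101 m s⁻¹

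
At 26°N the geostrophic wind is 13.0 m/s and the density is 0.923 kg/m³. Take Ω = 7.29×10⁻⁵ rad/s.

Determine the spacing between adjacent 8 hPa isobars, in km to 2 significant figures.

1000 km

Coriolis parameter at 26°N:
f = 2Ω sin φ = 2 × 7.29×10⁻⁵ × sin 26° = 6.39×10⁻⁵ s⁻¹
Geostrophic balance rearranged: |∂P/∂n| = f ρ V_g
|∂P/∂n| = 6.39×10⁻⁵ × 0.923 × 13.0 = 7.67×10⁻⁴ Pa/m
Isobar spacing: Δn = ΔP/|∂P/∂n| = 800 Pa / 7.67×10⁻⁴ Pa/m = 1043147 m ≈ 1000 km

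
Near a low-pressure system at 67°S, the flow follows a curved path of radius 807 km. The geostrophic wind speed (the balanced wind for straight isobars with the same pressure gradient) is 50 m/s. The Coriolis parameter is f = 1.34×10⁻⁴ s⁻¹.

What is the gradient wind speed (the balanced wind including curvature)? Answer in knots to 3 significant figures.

72.3 knots

Around a low, centrifugal force acts outward with Coriolis, so pressure-gradient force balances both:
(1/ρ)|∂P/∂n| = fV + V²/R  →  V² + fR·V − fR·V_g = 0
With fR = 1.34×10⁻⁴ × 807×10³ m = 108 m/s:
V = [−fR + √((fR)² + 4 fR V_g)]/2 = [−108 + √(108² + 4×108×50)]/2 = 37.2 m/s
Subgeostrophic (V < V_g = 50 m/s), as expected around a low.
Converting: 37.2 m/s × 1.944 = 72.3 knots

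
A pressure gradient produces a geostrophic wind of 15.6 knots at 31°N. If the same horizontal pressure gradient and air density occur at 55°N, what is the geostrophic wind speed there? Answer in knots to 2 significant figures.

9.8 knots

With the same pressure gradient and density, V_g ∝ 1/f ∝ 1/sin φ.
V₂ = V₁ · sin φ₁ / sin φ₂ = 15.6 × sin 31° / sin 55°
V₂ = 15.6 × 0.5150/0.8192 = 9.8 knots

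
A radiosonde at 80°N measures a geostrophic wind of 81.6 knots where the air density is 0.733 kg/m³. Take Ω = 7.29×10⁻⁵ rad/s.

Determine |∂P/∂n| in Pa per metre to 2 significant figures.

Coriolis parameter at 80°N:
f = 2Ω sin φ = 2 × 7.29×10⁻⁵ × sin 80° = 1.44×10⁻⁴ s⁻¹
Wind speed in SI: 81.6 knots = 42.0 m/s
Geostrophic balance rearranged: |∂P/∂n| = f ρ V_g
|∂P/∂n| = 1.44×10⁻⁴ × 0.733 × 42.0 = 4.42×10⁻³ Pa/m

4.4×10⁻³ Pa/m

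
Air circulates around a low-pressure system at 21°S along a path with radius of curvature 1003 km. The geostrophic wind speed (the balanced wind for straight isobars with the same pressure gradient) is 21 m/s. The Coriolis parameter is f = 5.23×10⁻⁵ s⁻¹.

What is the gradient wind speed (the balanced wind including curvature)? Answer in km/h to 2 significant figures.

Around a low, centrifugal force acts outward with Coriolis, so pressure-gradient force balances both:
(1/ρ)|∂P/∂n| = fV + V²/R  →  V² + fR·V − fR·V_g = 0
With fR = 5.23×10⁻⁵ × 1003×10³ m = 52.5 m/s:
V = [−fR + √((fR)² + 4 fR V_g)]/2 = [−52.5 + √(52.5² + 4×52.5×21)]/2 = 16.1 m/s
Subgeostrophic (V < V_g = 21 m/s), as expected around a low.
Converting: 16.1 m/s × 3.6 = 58 km/h

58 km/h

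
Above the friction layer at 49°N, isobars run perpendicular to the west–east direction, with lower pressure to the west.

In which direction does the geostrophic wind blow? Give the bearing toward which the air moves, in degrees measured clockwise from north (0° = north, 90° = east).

000°

The pressure-gradient force points toward the west (bearing 270°).
Geostrophic balance: in the Northern Hemisphere the Coriolis force deflects motion to the right, so the geostrophic wind blows 90° to the right of the pressure-gradient force (low pressure on the left).
Rotating 270° by 90° clockwise gives 000° — the wind blows toward the north.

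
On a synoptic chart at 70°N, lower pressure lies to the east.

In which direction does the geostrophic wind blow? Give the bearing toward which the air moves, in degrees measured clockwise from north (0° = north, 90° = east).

180°

The pressure-gradient force points toward the east (bearing 090°).
Geostrophic balance: in the Northern Hemisphere the Coriolis force deflects motion to the right, so the geostrophic wind blows 90° to the right of the pressure-gradient force (low pressure on the left).
Rotating 090° by 90° clockwise gives 180° — the wind blows toward the south.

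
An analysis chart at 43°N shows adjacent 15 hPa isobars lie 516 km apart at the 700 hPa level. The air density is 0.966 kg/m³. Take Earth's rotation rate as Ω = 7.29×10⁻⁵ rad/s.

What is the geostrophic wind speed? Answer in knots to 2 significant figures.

59 knots

Coriolis parameter at 43°N:
f = 2Ω sin φ = 2 × 7.29×10⁻⁵ × sin 43° = 9.94×10⁻⁵ s⁻¹
Pressure gradient: |∂P/∂n| = 1500 Pa / 516000 m = 2.91×10⁻³ Pa/m
Geostrophic balance (pressure-gradient force = Coriolis force):
V_g = (1/(fρ)) |∂P/∂n| = 2.91×10⁻³ / (9.94×10⁻⁵ × 0.966) = 30.3 m/s
Converting: 30.3 m/s × 1.944 = 59 knots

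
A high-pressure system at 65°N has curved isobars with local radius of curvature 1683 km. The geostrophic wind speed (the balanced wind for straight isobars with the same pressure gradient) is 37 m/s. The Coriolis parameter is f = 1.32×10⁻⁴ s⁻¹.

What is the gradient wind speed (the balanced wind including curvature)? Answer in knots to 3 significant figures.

Around a high, pressure-gradient force acts outward with centrifugal, so Coriolis balances both:
fV = (1/ρ)|∂P/∂n| + V²/R  →  V² − fR·V + fR·V_g = 0
With fR = 1.32×10⁻⁴ × 1683×10³ m = 222 m/s:
V = [fR − √((fR)² − 4 fR V_g)]/2 = [222 − √(222² − 4×222×37)]/2 = 46.9 m/s
Supergeostrophic (V > V_g = 37 m/s), as expected around a high.
Converting: 46.9 m/s × 1.944 = 91.2 knots

91.2 knots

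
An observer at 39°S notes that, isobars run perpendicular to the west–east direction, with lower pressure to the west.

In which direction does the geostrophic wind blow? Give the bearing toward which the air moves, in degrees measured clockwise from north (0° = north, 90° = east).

180°

The pressure-gradient force points toward the west (bearing 270°).
Geostrophic balance: in the Southern Hemisphere the Coriolis force deflects motion to the left, so the geostrophic wind blows 90° to the left of the pressure-gradient force (low pressure on the right).
Rotating 270° by 90° counterclockwise gives 180° — the wind blows toward the south.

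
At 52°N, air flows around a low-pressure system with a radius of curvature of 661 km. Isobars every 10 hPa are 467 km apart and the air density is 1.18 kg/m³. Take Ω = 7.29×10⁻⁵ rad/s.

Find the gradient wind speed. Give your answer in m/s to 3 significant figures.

Coriolis parameter at 52°N:
f = 2Ω sin φ = 2 × 7.29×10⁻⁵ × sin 52° = 1.15×10⁻⁴ s⁻¹
Pressure gradient: |∂P/∂n| = 1000 Pa / 467000 m = 2.14×10⁻³ Pa/m
Geostrophic speed: V_g = |∂P/∂n|/(fρ) = 2.14×10⁻³/(1.15×10⁻⁴ × 1.18) = 15.8 m/s
Around a low, centrifugal force acts outward with Coriolis, so pressure-gradient force balances both:
(1/ρ)|∂P/∂n| = fV + V²/R  →  V² + fR·V − fR·V_g = 0
With fR = 1.15×10⁻⁴ × 661×10³ m = 75.9 m/s:
V = [−fR + √((fR)² + 4 fR V_g)]/2 = [−75.9 + √(75.9² + 4×75.9×15.8)]/2 = 13.4 m/s
Subgeostrophic (V < V_g = 15.8 m/s), as expected around a low.

13.4 m/s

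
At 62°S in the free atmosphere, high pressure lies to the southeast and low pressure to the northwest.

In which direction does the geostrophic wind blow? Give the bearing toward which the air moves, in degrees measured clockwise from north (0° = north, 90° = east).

225°

The pressure-gradient force points toward the northwest (bearing 315°).
Geostrophic balance: in the Southern Hemisphere the Coriolis force deflects motion to the left, so the geostrophic wind blows 90° to the left of the pressure-gradient force (low pressure on the right).
Rotating 315° by 90° counterclockwise gives 225° — the wind blows toward the southwest.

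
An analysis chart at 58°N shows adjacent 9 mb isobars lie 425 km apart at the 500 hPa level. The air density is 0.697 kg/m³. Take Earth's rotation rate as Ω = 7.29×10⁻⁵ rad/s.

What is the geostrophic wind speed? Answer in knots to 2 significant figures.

48 knots

Coriolis parameter at 58°N:
f = 2Ω sin φ = 2 × 7.29×10⁻⁵ × sin 58° = 1.24×10⁻⁴ s⁻¹
Pressure gradient: |∂P/∂n| = 900 Pa / 425000 m = 2.12×10⁻³ Pa/m
Geostrophic balance (pressure-gradient force = Coriolis force):
V_g = (1/(fρ)) |∂P/∂n| = 2.12×10⁻³ / (1.24×10⁻⁴ × 0.697) = 24.6 m/s
Converting: 24.6 m/s × 1.944 = 48 knots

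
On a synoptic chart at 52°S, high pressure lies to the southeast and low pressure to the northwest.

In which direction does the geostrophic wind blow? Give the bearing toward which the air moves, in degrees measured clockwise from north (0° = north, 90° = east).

225°

The pressure-gradient force points toward the northwest (bearing 315°).
Geostrophic balance: in the Southern Hemisphere the Coriolis force deflects motion to the left, so the geostrophic wind blows 90° to the left of the pressure-gradient force (low pressure on the right).
Rotating 315° by 90° counterclockwise gives 225° — the wind blows toward the southwest.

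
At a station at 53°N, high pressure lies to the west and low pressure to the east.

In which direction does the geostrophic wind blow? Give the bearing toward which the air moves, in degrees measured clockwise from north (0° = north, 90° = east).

180°

The pressure-gradient force points toward the east (bearing 090°).
Geostrophic balance: in the Northern Hemisphere the Coriolis force deflects motion to the right, so the geostrophic wind blows 90° to the right of the pressure-gradient force (low pressure on the left).
Rotating 090° by 90° clockwise gives 180° — the wind blows toward the south.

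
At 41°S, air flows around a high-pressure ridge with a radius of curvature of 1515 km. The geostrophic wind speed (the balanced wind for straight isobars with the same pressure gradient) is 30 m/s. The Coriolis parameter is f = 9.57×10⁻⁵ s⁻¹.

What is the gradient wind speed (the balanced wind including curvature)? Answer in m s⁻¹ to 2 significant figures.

Around a high, pressure-gradient force acts outward with centrifugal, so Coriolis balances both:
fV = (1/ρ)|∂P/∂n| + V²/R  →  V² − fR·V + fR·V_g = 0
With fR = 9.57×10⁻⁵ × 1515×10³ m = 145 m/s:
V = [fR − √((fR)² − 4 fR V_g)]/2 = [145 − √(145² − 4×145×30)]/2 = 42.4 m/s
Supergeostrophic (V > V_g = 30 m/s), as expected around a high.

42 m s⁻¹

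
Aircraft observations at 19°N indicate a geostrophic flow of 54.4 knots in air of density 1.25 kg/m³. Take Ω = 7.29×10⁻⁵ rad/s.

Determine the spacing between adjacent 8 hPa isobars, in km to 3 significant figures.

Coriolis parameter at 19°N:
f = 2Ω sin φ = 2 × 7.29×10⁻⁵ × sin 19° = 4.75×10⁻⁵ s⁻¹
Wind speed in SI: 54.4 knots = 28.0 m/s
Geostrophic balance rearranged: |∂P/∂n| = f ρ V_g
|∂P/∂n| = 4.75×10⁻⁵ × 1.25 × 28.0 = 1.66×10⁻³ Pa/m
Isobar spacing: Δn = ΔP/|∂P/∂n| = 800 Pa / 1.66×10⁻³ Pa/m = 481774 m ≈ 482 km

482 km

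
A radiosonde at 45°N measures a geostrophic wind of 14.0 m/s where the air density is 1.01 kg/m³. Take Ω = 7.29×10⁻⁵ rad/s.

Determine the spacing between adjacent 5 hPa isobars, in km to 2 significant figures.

340 km

Coriolis parameter at 45°N:
f = 2Ω sin φ = 2 × 7.29×10⁻⁵ × sin 45° = 1.03×10⁻⁴ s⁻¹
Geostrophic balance rearranged: |∂P/∂n| = f ρ V_g
|∂P/∂n| = 1.03×10⁻⁴ × 1.01 × 14.0 = 1.46×10⁻³ Pa/m
Isobar spacing: Δn = ΔP/|∂P/∂n| = 500 Pa / 1.46×10⁻³ Pa/m = 342987 m ≈ 340 km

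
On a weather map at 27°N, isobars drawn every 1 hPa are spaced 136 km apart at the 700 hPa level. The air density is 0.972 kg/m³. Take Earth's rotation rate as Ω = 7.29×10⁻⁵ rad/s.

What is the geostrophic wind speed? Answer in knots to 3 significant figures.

22.2 knots

Coriolis parameter at 27°N:
f = 2Ω sin φ = 2 × 7.29×10⁻⁵ × sin 27° = 6.62×10⁻⁵ s⁻¹
Pressure gradient: |∂P/∂n| = 100 Pa / 136000 m = 7.35×10⁻⁴ Pa/m
Geostrophic balance (pressure-gradient force = Coriolis force):
V_g = (1/(fρ)) |∂P/∂n| = 7.35×10⁻⁴ / (6.62×10⁻⁵ × 0.972) = 11.4 m/s
Converting: 11.4 m/s × 1.944 = 22.2 knots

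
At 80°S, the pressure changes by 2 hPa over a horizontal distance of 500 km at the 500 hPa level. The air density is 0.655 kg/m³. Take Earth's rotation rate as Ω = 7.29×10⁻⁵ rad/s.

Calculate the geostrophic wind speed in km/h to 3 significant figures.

Coriolis parameter at 80°S:
f = 2Ω sin φ = 2 × 7.29×10⁻⁵ × sin 80° = 1.44×10⁻⁴ s⁻¹
Pressure gradient: |∂P/∂n| = 200 Pa / 500000 m = 4.00×10⁻⁴ Pa/m
Geostrophic balance (pressure-gradient force = Coriolis force):
V_g = (1/(fρ)) |∂P/∂n| = 4.00×10⁻⁴ / (1.44×10⁻⁴ × 0.655) = 4.25 m/s
Converting: 4.25 m/s × 3.6 = 15.3 km/h

15.3 km/h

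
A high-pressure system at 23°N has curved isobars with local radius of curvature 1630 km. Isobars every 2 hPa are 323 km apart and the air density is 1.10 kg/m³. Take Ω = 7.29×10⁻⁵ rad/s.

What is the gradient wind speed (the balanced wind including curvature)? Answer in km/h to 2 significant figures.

40 km/h

Coriolis parameter at 23°N:
f = 2Ω sin φ = 2 × 7.29×10⁻⁵ × sin 23° = 5.70×10⁻⁵ s⁻¹
Pressure gradient: |∂P/∂n| = 200 Pa / 323000 m = 6.19×10⁻⁴ Pa/m
Geostrophic speed: V_g = |∂P/∂n|/(fρ) = 6.19×10⁻⁴/(5.70×10⁻⁵ × 1.10) = 9.88 m/s
Around a high, pressure-gradient force acts outward with centrifugal, so Coriolis balances both:
fV = (1/ρ)|∂P/∂n| + V²/R  →  V² − fR·V + fR·V_g = 0
With fR = 5.70×10⁻⁵ × 1630×10³ m = 92.9 m/s:
V = [fR − √((fR)² − 4 fR V_g)]/2 = [92.9 − √(92.9² − 4×92.9×9.88)]/2 = 11.2 m/s
Supergeostrophic (V > V_g = 9.88 m/s), as expected around a high.
Converting: 11.2 m/s × 3.6 = 40 km/h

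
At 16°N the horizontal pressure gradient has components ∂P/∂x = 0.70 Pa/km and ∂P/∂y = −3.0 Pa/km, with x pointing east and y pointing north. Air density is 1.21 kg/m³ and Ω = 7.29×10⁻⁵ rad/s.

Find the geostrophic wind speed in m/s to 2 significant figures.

Coriolis parameter at 16°N:
f = 2Ω sin φ = 2 × 7.29×10⁻⁵ × sin 16° = 4.02×10⁻⁵ s⁻¹
Component geostrophic relations (x east, y north):
u_g = −(1/(fρ)) ∂P/∂y,  v_g = (1/(fρ)) ∂P/∂x
u_g = −(−3.0×10⁻³)/(4.02×10⁻⁵ × 1.21) = 61.7 m/s;  v_g = (0.70×10⁻³)/(4.02×10⁻⁵ × 1.21) = 14.4 m/s
|V_g| = √(u_g² + v_g²) = 63.4 m/s

63 m/s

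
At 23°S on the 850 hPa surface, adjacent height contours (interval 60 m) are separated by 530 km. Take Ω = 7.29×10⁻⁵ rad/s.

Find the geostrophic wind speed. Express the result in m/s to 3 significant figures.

Coriolis parameter at 23°S:
f = 2Ω sin φ = 2 × 7.29×10⁻⁵ × sin 23° = 5.70×10⁻⁵ s⁻¹
Height gradient: |∂Z/∂n| = 60 m / 530000 m = 1.13×10⁻⁴
On a pressure surface, geostrophic balance gives V_g = (g/f)|∂Z/∂n|:
V_g = 9.81 × 1.13×10⁻⁴ / 5.70×10⁻⁵ = 19.5 m/s

19.5 m/s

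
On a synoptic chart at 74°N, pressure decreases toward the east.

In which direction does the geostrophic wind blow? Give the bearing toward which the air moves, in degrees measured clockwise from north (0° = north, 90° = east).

180°

The pressure-gradient force points toward the east (bearing 090°).
Geostrophic balance: in the Northern Hemisphere the Coriolis force deflects motion to the right, so the geostrophic wind blows 90° to the right of the pressure-gradient force (low pressure on the left).
Rotating 090° by 90° clockwise gives 180° — the wind blows toward the south.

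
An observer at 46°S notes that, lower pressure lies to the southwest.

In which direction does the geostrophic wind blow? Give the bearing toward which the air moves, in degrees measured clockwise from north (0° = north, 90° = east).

The pressure-gradient force points toward the southwest (bearing 225°).
Geostrophic balance: in the Southern Hemisphere the Coriolis force deflects motion to the left, so the geostrophic wind blows 90° to the left of the pressure-gradient force (low pressure on the right).
Rotating 225° by 90° counterclockwise gives 135° — the wind blows toward the southeast.

135°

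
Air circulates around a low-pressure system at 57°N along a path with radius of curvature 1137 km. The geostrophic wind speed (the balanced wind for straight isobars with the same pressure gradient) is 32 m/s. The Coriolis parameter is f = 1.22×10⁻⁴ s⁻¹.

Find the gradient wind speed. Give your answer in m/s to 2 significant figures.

27 m/s

Around a low, centrifugal force acts outward with Coriolis, so pressure-gradient force balances both:
(1/ρ)|∂P/∂n| = fV + V²/R  →  V² + fR·V − fR·V_g = 0
With fR = 1.22×10⁻⁴ × 1137×10³ m = 139 m/s:
V = [−fR + √((fR)² + 4 fR V_g)]/2 = [−139 + √(139² + 4×139×32)]/2 = 26.8 m/s
Subgeostrophic (V < V_g = 32 m/s), as expected around a low.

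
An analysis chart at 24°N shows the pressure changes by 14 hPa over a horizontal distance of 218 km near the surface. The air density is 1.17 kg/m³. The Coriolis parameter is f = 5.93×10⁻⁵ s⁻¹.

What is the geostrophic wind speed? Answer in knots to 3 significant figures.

180 knots

Pressure gradient: |∂P/∂n| = 1400 Pa / 218000 m = 6.42×10⁻³ Pa/m
Geostrophic balance (pressure-gradient force = Coriolis force):
V_g = (1/(fρ)) |∂P/∂n| = 6.42×10⁻³ / (5.93×10⁻⁵ × 1.17) = 92.6 m/s
Converting: 92.6 m/s × 1.944 = 180 knots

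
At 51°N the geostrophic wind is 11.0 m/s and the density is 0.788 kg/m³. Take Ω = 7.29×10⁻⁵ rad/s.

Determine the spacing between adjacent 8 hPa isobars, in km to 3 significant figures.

815 km

Coriolis parameter at 51°N:
f = 2Ω sin φ = 2 × 7.29×10⁻⁵ × sin 51° = 1.13×10⁻⁴ s⁻¹
Geostrophic balance rearranged: |∂P/∂n| = f ρ V_g
|∂P/∂n| = 1.13×10⁻⁴ × 0.788 × 11.0 = 9.82×10⁻⁴ Pa/m
Isobar spacing: Δn = ΔP/|∂P/∂n| = 800 Pa / 9.82×10⁻⁴ Pa/m = 814537 m ≈ 815 km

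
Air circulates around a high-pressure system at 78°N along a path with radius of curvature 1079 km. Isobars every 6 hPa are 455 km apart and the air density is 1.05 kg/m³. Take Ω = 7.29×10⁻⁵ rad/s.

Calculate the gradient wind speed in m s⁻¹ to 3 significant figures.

Coriolis parameter at 78°N:
f = 2Ω sin φ = 2 × 7.29×10⁻⁵ × sin 78° = 1.43×10⁻⁴ s⁻¹
Pressure gradient: |∂P/∂n| = 600 Pa / 455000 m = 1.32×10⁻³ Pa/m
Geostrophic speed: V_g = |∂P/∂n|/(fρ) = 1.32×10⁻³/(1.43×10⁻⁴ × 1.05) = 8.81 m/s
Around a high, pressure-gradient force acts outward with centrifugal, so Coriolis balances both:
fV = (1/ρ)|∂P/∂n| + V²/R  →  V² − fR·V + fR·V_g = 0
With fR = 1.43×10⁻⁴ × 1079×10³ m = 154 m/s:
V = [fR − √((fR)² − 4 fR V_g)]/2 = [154 − √(154² − 4×154×8.81)]/2 = 9.38 m/s
Supergeostrophic (V > V_g = 8.81 m/s), as expected around a high.

9.38 m s⁻¹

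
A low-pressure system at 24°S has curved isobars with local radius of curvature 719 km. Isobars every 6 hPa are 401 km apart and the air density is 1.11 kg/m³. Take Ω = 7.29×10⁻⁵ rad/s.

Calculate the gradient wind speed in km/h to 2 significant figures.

Coriolis parameter at 24°S:
f = 2Ω sin φ = 2 × 7.29×10⁻⁵ × sin 24° = 5.93×10⁻⁵ s⁻¹
Pressure gradient: |∂P/∂n| = 600 Pa / 401000 m = 1.50×10⁻³ Pa/m
Geostrophic speed: V_g = |∂P/∂n|/(fρ) = 1.50×10⁻³/(5.93×10⁻⁵ × 1.11) = 22.7 m/s
Around a low, centrifugal force acts outward with Coriolis, so pressure-gradient force balances both:
(1/ρ)|∂P/∂n| = fV + V²/R  →  V² + fR·V − fR·V_g = 0
With fR = 5.93×10⁻⁵ × 719×10³ m = 42.6 m/s:
V = [−fR + √((fR)² + 4 fR V_g)]/2 = [−42.6 + √(42.6² + 4×42.6×22.7)]/2 = 16.4 m/s
Subgeostrophic (V < V_g = 22.7 m/s), as expected around a low.
Converting: 16.4 m/s × 3.6 = 59 km/h

59 km/h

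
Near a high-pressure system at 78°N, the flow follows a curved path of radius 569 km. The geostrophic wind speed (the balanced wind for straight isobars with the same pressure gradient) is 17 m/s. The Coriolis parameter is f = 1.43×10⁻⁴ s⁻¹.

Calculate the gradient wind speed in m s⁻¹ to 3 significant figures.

Around a high, pressure-gradient force acts outward with centrifugal, so Coriolis balances both:
fV = (1/ρ)|∂P/∂n| + V²/R  →  V² − fR·V + fR·V_g = 0
With fR = 1.43×10⁻⁴ × 569×10³ m = 81.4 m/s:
V = [fR − √((fR)² − 4 fR V_g)]/2 = [81.4 − √(81.4² − 4×81.4×17)]/2 = 24.2 m/s
Supergeostrophic (V > V_g = 17 m/s), as expected around a high.

24.2 m s⁻¹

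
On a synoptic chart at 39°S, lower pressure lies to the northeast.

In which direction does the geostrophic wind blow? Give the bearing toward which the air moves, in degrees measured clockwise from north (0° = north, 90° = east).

The pressure-gradient force points toward the northeast (bearing 045°).
Geostrophic balance: in the Southern Hemisphere the Coriolis force deflects motion to the left, so the geostrophic wind blows 90° to the left of the pressure-gradient force (low pressure on the right).
Rotating 045° by 90° counterclockwise gives 315° — the wind blows toward the northwest.

315°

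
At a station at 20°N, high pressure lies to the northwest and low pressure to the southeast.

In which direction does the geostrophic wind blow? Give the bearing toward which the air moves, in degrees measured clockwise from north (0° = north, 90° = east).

225°

The pressure-gradient force points toward the southeast (bearing 135°).
Geostrophic balance: in the Northern Hemisphere the Coriolis force deflects motion to the right, so the geostrophic wind blows 90° to the right of the pressure-gradient force (low pressure on the left).
Rotating 135° by 90° clockwise gives 225° — the wind blows toward the southwest.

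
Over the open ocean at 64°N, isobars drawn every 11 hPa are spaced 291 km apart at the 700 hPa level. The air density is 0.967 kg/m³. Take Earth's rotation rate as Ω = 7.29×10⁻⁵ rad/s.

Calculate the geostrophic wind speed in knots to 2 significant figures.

58 knots

Coriolis parameter at 64°N:
f = 2Ω sin φ = 2 × 7.29×10⁻⁵ × sin 64° = 1.31×10⁻⁴ s⁻¹
Pressure gradient: |∂P/∂n| = 1100 Pa / 291000 m = 3.78×10⁻³ Pa/m
Geostrophic balance (pressure-gradient force = Coriolis force):
V_g = (1/(fρ)) |∂P/∂n| = 3.78×10⁻³ / (1.31×10⁻⁴ × 0.967) = 29.8 m/s
Converting: 29.8 m/s × 1.944 = 58 knots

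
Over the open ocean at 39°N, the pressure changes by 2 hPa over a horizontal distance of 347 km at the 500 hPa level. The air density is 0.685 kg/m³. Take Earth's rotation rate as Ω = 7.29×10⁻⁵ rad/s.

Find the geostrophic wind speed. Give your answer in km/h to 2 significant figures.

Coriolis parameter at 39°N:
f = 2Ω sin φ = 2 × 7.29×10⁻⁵ × sin 39° = 9.18×10⁻⁵ s⁻¹
Pressure gradient: |∂P/∂n| = 200 Pa / 347000 m = 5.76×10⁻⁴ Pa/m
Geostrophic balance (pressure-gradient force = Coriolis force):
V_g = (1/(fρ)) |∂P/∂n| = 5.76×10⁻⁴ / (9.18×10⁻⁵ × 0.685) = 9.17 m/s
Converting: 9.17 m/s × 3.6 = 33 km/h

33 km/h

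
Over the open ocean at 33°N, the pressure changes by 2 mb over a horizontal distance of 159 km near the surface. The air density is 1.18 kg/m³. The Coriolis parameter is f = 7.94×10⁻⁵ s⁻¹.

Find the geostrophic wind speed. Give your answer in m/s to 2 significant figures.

Pressure gradient: |∂P/∂n| = 200 Pa / 159000 m = 1.26×10⁻³ Pa/m
Geostrophic balance (pressure-gradient force = Coriolis force):
V_g = (1/(fρ)) |∂P/∂n| = 1.26×10⁻³ / (7.94×10⁻⁵ × 1.18) = 13.4 m/s

13 m/s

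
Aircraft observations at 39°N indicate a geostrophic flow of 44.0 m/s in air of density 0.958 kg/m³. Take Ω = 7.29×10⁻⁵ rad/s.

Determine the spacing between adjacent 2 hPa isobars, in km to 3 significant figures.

Coriolis parameter at 39°N:
f = 2Ω sin φ = 2 × 7.29×10⁻⁵ × sin 39° = 9.18×10⁻⁵ s⁻¹
Geostrophic balance rearranged: |∂P/∂n| = f ρ V_g
|∂P/∂n| = 9.18×10⁻⁵ × 0.958 × 44.0 = 3.87×10⁻³ Pa/m
Isobar spacing: Δn = ΔP/|∂P/∂n| = 200 Pa / 3.87×10⁻³ Pa/m = 51711 m ≈ 51.7 km

51.7 km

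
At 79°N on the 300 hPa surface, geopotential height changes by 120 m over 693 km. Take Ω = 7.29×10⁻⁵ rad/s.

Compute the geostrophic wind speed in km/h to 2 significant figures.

43 km/h

Coriolis parameter at 79°N:
f = 2Ω sin φ = 2 × 7.29×10⁻⁵ × sin 79° = 1.43×10⁻⁴ s⁻¹
Height gradient: |∂Z/∂n| = 120 m / 693000 m = 1.73×10⁻⁴
On a pressure surface, geostrophic balance gives V_g = (g/f)|∂Z/∂n|:
V_g = 9.81 × 1.73×10⁻⁴ / 1.43×10⁻⁴ = 11.9 m/s
Converting: 11.9 m/s × 3.6 = 43 km/h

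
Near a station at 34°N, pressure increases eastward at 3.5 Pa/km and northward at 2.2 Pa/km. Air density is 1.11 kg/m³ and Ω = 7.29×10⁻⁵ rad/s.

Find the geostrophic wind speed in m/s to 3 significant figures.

Coriolis parameter at 34°N:
f = 2Ω sin φ = 2 × 7.29×10⁻⁵ × sin 34° = 8.15×10⁻⁵ s⁻¹
Component geostrophic relations (x east, y north):
u_g = −(1/(fρ)) ∂P/∂y,  v_g = (1/(fρ)) ∂P/∂x
u_g = −(2.2×10⁻³)/(8.15×10⁻⁵ × 1.11) = −24.3 m/s;  v_g = (3.5×10⁻³)/(8.15×10⁻⁵ × 1.11) = 38.7 m/s
|V_g| = √(u_g² + v_g²) = 45.7 m/s

45.7 m/s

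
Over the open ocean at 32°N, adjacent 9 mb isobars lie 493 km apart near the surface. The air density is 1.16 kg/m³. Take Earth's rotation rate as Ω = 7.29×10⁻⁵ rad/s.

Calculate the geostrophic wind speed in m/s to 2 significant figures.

Coriolis parameter at 32°N:
f = 2Ω sin φ = 2 × 7.29×10⁻⁵ × sin 32° = 7.73×10⁻⁵ s⁻¹
Pressure gradient: |∂P/∂n| = 900 Pa / 493000 m = 1.83×10⁻³ Pa/m
Geostrophic balance (pressure-gradient force = Coriolis force):
V_g = (1/(fρ)) |∂P/∂n| = 1.83×10⁻³ / (7.73×10⁻⁵ × 1.16) = 20.4 m/s

20 m/s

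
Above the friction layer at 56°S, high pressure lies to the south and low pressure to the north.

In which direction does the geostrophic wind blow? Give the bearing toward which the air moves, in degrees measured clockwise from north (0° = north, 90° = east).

The pressure-gradient force points toward the north (bearing 000°).
Geostrophic balance: in the Southern Hemisphere the Coriolis force deflects motion to the left, so the geostrophic wind blows 90° to the left of the pressure-gradient force (low pressure on the right).
Rotating 000° by 90° counterclockwise gives 270° — the wind blows toward the west.

270°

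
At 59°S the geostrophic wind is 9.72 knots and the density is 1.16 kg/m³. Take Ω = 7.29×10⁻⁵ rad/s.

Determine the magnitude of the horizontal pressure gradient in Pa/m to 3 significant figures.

7.25×10⁻⁴ Pa/m

Coriolis parameter at 59°S:
f = 2Ω sin φ = 2 × 7.29×10⁻⁵ × sin 59° = 1.25×10⁻⁴ s⁻¹
Wind speed in SI: 9.72 knots = 5.00 m/s
Geostrophic balance rearranged: |∂P/∂n| = f ρ V_g
|∂P/∂n| = 1.25×10⁻⁴ × 1.16 × 5.00 = 7.25×10⁻⁴ Pa/m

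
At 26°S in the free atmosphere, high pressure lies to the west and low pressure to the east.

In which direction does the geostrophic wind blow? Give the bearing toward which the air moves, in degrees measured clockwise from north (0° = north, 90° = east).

000°

The pressure-gradient force points toward the east (bearing 090°).
Geostrophic balance: in the Southern Hemisphere the Coriolis force deflects motion to the left, so the geostrophic wind blows 90° to the left of the pressure-gradient force (low pressure on the right).
Rotating 090° by 90° counterclockwise gives 000° — the wind blows toward the north.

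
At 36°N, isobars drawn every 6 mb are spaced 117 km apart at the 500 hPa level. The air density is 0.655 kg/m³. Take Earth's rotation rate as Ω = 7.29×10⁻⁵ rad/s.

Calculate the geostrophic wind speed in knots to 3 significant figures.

Coriolis parameter at 36°N:
f = 2Ω sin φ = 2 × 7.29×10⁻⁵ × sin 36° = 8.57×10⁻⁵ s⁻¹
Pressure gradient: |∂P/∂n| = 600 Pa / 117000 m = 5.13×10⁻³ Pa/m
Geostrophic balance (pressure-gradient force = Coriolis force):
V_g = (1/(fρ)) |∂P/∂n| = 5.13×10⁻³ / (8.57×10⁻⁵ × 0.655) = 91.4 m/s
Converting: 91.4 m/s × 1.944 = 178 knots

178 knots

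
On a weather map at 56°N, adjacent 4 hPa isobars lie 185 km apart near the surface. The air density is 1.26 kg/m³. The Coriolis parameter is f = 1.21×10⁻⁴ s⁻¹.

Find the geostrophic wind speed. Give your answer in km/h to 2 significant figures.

51 km/h

Pressure gradient: |∂P/∂n| = 400 Pa / 185000 m = 2.16×10⁻³ Pa/m
Geostrophic balance (pressure-gradient force = Coriolis force):
V_g = (1/(fρ)) |∂P/∂n| = 2.16×10⁻³ / (1.21×10⁻⁴ × 1.26) = 14.2 m/s
Converting: 14.2 m/s × 3.6 = 51 km/h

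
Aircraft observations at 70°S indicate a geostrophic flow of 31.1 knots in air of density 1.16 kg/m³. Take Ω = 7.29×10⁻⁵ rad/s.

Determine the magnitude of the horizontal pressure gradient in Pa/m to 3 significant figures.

Coriolis parameter at 70°S:
f = 2Ω sin φ = 2 × 7.29×10⁻⁵ × sin 70° = 1.37×10⁻⁴ s⁻¹
Wind speed in SI: 31.1 knots = 16.0 m/s
Geostrophic balance rearranged: |∂P/∂n| = f ρ V_g
|∂P/∂n| = 1.37×10⁻⁴ × 1.16 × 16.0 = 2.54×10⁻³ Pa/m

2.54×10⁻³ Pa/m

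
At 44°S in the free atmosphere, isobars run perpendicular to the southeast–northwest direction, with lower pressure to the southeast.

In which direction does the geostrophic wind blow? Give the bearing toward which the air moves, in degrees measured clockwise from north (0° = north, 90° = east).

The pressure-gradient force points toward the southeast (bearing 135°).
Geostrophic balance: in the Southern Hemisphere the Coriolis force deflects motion to the left, so the geostrophic wind blows 90° to the left of the pressure-gradient force (low pressure on the right).
Rotating 135° by 90° counterclockwise gives 045° — the wind blows toward the northeast.

045°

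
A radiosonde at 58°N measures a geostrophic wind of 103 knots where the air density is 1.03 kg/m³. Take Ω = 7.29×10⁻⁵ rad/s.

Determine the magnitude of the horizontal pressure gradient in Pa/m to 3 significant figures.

Coriolis parameter at 58°N:
f = 2Ω sin φ = 2 × 7.29×10⁻⁵ × sin 58° = 1.24×10⁻⁴ s⁻¹
Wind speed in SI: 103 knots = 53.0 m/s
Geostrophic balance rearranged: |∂P/∂n| = f ρ V_g
|∂P/∂n| = 1.24×10⁻⁴ × 1.03 × 53.0 = 6.75×10⁻³ Pa/m

6.75×10⁻³ Pa/m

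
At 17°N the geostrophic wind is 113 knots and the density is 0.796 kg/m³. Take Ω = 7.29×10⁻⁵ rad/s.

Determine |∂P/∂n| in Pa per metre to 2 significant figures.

2.0×10⁻³ Pa/m

Coriolis parameter at 17°N:
f = 2Ω sin φ = 2 × 7.29×10⁻⁵ × sin 17° = 4.26×10⁻⁵ s⁻¹
Wind speed in SI: 113 knots = 58.1 m/s
Geostrophic balance rearranged: |∂P/∂n| = f ρ V_g
|∂P/∂n| = 4.26×10⁻⁵ × 0.796 × 58.1 = 1.97×10⁻³ Pa/m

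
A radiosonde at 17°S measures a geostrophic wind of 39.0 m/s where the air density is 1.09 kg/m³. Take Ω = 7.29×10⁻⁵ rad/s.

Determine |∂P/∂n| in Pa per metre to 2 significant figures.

1.8×10⁻³ Pa/m

Coriolis parameter at 17°S:
f = 2Ω sin φ = 2 × 7.29×10⁻⁵ × sin 17° = 4.26×10⁻⁵ s⁻¹
Geostrophic balance rearranged: |∂P/∂n| = f ρ V_g
|∂P/∂n| = 4.26×10⁻⁵ × 1.09 × 39.0 = 1.81×10⁻³ Pa/m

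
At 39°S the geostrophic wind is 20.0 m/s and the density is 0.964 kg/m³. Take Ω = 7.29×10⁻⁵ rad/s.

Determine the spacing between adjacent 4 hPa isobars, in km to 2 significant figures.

230 km

Coriolis parameter at 39°S:
f = 2Ω sin φ = 2 × 7.29×10⁻⁵ × sin 39° = 9.18×10⁻⁵ s⁻¹
Geostrophic balance rearranged: |∂P/∂n| = f ρ V_g
|∂P/∂n| = 9.18×10⁻⁵ × 0.964 × 20.0 = 1.77×10⁻³ Pa/m
Isobar spacing: Δn = ΔP/|∂P/∂n| = 400 Pa / 1.77×10⁻³ Pa/m = 226112 m ≈ 230 km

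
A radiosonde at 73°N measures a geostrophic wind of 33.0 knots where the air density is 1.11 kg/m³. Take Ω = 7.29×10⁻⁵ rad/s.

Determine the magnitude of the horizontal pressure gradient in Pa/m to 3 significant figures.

Coriolis parameter at 73°N:
f = 2Ω sin φ = 2 × 7.29×10⁻⁵ × sin 73° = 1.39×10⁻⁴ s⁻¹
Wind speed in SI: 33.0 knots = 17.0 m/s
Geostrophic balance rearranged: |∂P/∂n| = f ρ V_g
|∂P/∂n| = 1.39×10⁻⁴ × 1.11 × 17.0 = 2.63×10⁻³ Pa/m

2.63×10⁻³ Pa/m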